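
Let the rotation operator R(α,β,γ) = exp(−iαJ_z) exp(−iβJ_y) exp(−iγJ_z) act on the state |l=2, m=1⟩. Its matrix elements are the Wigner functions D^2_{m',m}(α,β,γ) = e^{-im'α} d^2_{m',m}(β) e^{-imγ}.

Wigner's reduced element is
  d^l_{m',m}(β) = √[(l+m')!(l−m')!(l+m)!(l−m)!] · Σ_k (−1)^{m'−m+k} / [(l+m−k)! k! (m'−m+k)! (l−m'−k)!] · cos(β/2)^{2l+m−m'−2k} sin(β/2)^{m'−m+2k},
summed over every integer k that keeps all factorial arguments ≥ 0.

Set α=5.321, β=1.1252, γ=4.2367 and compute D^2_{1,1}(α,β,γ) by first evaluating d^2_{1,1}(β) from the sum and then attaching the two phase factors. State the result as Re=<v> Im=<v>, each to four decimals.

Re=0.0979 Im=-0.0131

Split into d^2_{1,1}(β=1.1252) × two z-phases.
Half-angle: c=0.845871, s=0.533387. N=√(6·1·6·1)=6.000000
k∈{0,1} keeps every argument non-negative
  k=0: (−1)^0·6.0000/(6)·0.8459^4·0.5334^0 = +0.511937
  k=1: (−1)^1·6.0000/(2)·0.8459^2·0.5334^2 = -0.610682
d^2_{1,1}(1.1252) = +0.511937 -0.610682 = -0.098744
Phases: e^{-i·(1)·5.321}=+0.571728+0.820443i, e^{-i·(1)·4.2367}=-0.457951+0.888977i ⇒ D=+0.097873-0.013087i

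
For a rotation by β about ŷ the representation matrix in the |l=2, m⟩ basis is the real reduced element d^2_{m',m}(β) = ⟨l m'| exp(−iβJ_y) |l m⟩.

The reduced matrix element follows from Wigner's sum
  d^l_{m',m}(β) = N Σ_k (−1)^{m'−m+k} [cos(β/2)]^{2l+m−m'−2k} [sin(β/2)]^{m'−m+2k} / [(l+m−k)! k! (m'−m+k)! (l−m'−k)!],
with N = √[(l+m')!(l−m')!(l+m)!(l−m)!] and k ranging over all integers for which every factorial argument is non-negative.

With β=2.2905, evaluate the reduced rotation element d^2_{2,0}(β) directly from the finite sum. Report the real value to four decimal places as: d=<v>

d=0.3463

d^2_{2,0}(β=2.2905) via Wigner's sum:
Half-angle: c=0.412818, s=0.910813. N=√(24·1·2·2)=9.797959
Admissible k: 0..0 (factorial args all ≥0)
  k=0: (−1)^2·9.7980/(4)·0.4128^2·0.9108^2 = +0.346300
d^2_{2,0}(2.2905) = +0.346300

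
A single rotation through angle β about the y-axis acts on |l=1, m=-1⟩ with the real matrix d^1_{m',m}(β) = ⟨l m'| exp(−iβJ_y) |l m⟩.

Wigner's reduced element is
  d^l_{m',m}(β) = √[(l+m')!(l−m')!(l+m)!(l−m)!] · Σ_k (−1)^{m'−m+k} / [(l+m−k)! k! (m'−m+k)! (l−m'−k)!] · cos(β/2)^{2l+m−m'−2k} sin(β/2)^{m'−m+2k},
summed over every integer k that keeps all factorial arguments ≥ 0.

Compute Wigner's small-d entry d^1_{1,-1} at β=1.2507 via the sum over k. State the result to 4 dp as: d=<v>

d=0.3427

d^1_{1,-1}(β=1.2507) via Wigner's sum:
c=cos(1.2507/2)=0.810758, s=sin(1.2507/2)=0.585381; N=√[2·1·1·2]=2.000000
k∈{0} keeps every argument non-negative
  k=0: (−1)^2·2.0000/(2)·0.8108^0·0.5854^2 = +0.342671
d^1_{1,-1}(1.2507) = +0.342671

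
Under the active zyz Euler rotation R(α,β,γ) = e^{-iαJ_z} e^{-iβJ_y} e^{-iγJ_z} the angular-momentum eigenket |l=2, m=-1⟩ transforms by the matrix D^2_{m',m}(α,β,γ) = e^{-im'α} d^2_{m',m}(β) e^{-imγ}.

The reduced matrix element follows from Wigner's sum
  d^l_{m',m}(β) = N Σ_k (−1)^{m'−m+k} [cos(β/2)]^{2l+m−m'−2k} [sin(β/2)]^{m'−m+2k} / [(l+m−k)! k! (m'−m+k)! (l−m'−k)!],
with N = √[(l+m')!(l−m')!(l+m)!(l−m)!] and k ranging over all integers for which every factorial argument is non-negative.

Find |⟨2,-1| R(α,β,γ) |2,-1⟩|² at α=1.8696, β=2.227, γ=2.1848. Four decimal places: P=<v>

D^2_{-1,-1}(1.8696,2.227,2.1848) = e^{-i·-1·1.8696}·d^2_{-1,-1}(2.227)·e^{-i·-1·2.1848}. Compute d first:
Half-angle: c=0.441524, s=0.897250. N=√(1·6·1·6)=6.000000
k: max(0,(-1)−(-1))=0 … min(2+(-1),2−(-1))=1
  k=0: (−1)^0·6.0000/(6)·0.4415^4·0.8972^0 = +0.038003
  k=1: (−1)^1·6.0000/(2)·0.4415^2·0.8972^2 = -0.470821
d^2_{-1,-1}(2.227) = +0.038003 -0.470821 = -0.432818
|D^2_{-1,-1}|² = |d^2_{-1,-1}(β)|² = (-0.432818)² = 0.187332 (the z-rotation phases have unit modulus)

P=0.1873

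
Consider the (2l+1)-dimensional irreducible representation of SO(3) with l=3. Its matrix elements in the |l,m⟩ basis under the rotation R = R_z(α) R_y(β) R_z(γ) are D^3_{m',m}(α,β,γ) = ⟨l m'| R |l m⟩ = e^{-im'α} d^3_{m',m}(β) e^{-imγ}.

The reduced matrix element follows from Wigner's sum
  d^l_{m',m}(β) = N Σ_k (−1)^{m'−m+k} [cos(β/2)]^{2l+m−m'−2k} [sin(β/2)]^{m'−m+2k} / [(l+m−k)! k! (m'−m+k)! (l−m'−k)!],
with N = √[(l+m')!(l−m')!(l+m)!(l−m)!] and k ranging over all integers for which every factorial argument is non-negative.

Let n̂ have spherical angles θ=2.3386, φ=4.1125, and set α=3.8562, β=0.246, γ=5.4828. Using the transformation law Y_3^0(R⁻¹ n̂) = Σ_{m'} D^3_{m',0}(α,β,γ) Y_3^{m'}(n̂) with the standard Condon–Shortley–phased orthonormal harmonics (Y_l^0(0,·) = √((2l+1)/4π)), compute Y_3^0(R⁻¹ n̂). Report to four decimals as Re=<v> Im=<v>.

Need the full column D^3_{m',0} for m'=−3..3 at α=3.8562, β=0.246, γ=5.4828.
cos(β/2)=0.992445, sin(β/2)=0.122690
d^3_{-3,0}: single k=3 term ⇒ +0.008074;  D = +0.004377-0.006784i
d^3_{-2,0}: k∈[2..3] ⇒ +0.079984 -0.001222 = +0.078762;  D = +0.011114+0.077974i
d^3_{-1,0}: k∈[1..3] ⇒ +0.409197 -0.018761 +0.000096 = +0.390531;  D = -0.294988-0.255923i
d^3_{0,0}: k∈[0..3] ⇒ +0.955518 -0.131428 +0.002009 -0.000003 = +0.826095;  D = +0.826095+0.000000i
d^3_{1,0}: k∈[0..2] ⇒ -0.409197 +0.018761 -0.000096 = -0.390531;  D = +0.294988-0.255923i
d^3_{2,0}: k∈[0..1] ⇒ +0.079984 -0.001222 = +0.078762;  D = +0.011114-0.077974i
d^3_{3,0}: single k=0 term ⇒ -0.008074;  D = -0.004377-0.006784i
Y_3^{m'}(θ=2.3386,φ=4.1125) and Σ D·Y over m':
  (+0.0044-0.0068i)·(+0.1513+0.0352i)  (+0.0111+0.0780i)·(+0.1332+0.3424i)  (-0.2950-0.2559i)·(-0.1853+0.2710i)  (+0.8261+0.0000i)·(+0.1524+0.0000i)  (+0.2950-0.2559i)·(+0.1853+0.2710i)  (+0.0111-0.0780i)·(+0.1332-0.3424i)  (-0.0044-0.0068i)·(-0.1513+0.0352i)
Y_3^0(R⁻¹ n̂) = +0.325314+0.000000i

Re=0.3253 Im=0.0000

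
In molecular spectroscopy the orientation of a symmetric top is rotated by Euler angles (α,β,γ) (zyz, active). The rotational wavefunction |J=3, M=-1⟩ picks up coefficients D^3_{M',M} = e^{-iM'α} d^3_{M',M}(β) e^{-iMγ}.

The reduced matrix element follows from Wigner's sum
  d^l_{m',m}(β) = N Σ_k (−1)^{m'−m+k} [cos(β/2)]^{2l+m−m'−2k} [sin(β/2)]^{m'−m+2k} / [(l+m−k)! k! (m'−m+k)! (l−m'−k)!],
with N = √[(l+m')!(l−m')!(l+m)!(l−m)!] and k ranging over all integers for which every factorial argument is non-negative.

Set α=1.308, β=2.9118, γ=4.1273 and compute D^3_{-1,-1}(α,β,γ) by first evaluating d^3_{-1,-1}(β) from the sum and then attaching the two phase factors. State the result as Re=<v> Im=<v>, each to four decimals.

Re=0.0499 Im=-0.0566

Split into d^3_{-1,-1}(β=2.9118) × two z-phases.
Half-angle: c=0.114644, s=0.993407. N=√(2·24·2·24)=48.000000
The bounds max(0,m−m')=0 and min(l+m,l−m')=2 give 3 terms
  k=0: (−1)^0·48.0000/(48)·0.1146^6·0.9934^0 = +0.000002
  k=1: (−1)^1·48.0000/(6)·0.1146^4·0.9934^2 = -0.001364
  k=2: (−1)^2·48.0000/(8)·0.1146^2·0.9934^4 = +0.076800
d^3_{-1,-1}(2.9118) = +0.000002 -0.001364 +0.076800 = +0.075438
Attach z-rotation phases: D = e^{-i(-1)(1.308)}·(+0.075438)·e^{-i(-1)(4.1273)} = +0.049908-0.056570i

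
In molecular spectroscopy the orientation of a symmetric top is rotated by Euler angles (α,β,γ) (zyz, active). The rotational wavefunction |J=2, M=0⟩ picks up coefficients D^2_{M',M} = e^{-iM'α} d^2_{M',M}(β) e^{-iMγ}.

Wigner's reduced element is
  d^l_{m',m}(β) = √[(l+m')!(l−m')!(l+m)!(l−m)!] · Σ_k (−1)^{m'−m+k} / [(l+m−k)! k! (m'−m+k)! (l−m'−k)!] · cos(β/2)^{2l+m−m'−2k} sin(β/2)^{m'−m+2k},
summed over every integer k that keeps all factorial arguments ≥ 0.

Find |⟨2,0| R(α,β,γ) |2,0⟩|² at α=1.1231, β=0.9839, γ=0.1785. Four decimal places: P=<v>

P=0.0016

Split into d^2_{0,0}(β=0.9839) × two z-phases.
With c≡cos(β/2)=0.881413 and s≡sin(β/2)=0.472346, N=[2·2·2·2]^{1/2}=4.000000
k∈{0,1,2} keeps every argument non-negative
  k=0: (−1)^0·4.0000/(4)·0.8814^4·0.4723^0 = +0.603558
  k=1: (−1)^1·4.0000/(1)·0.8814^2·0.4723^2 = -0.693328
  k=2: (−1)^2·4.0000/(4)·0.8814^0·0.4723^4 = +0.049778
d^2_{0,0}(0.9839) = +0.603558 -0.693328 +0.049778 = -0.039993
|D^2_{0,0}|² = |d^2_{0,0}(β)|² = (-0.039993)² = 0.001599 (the z-rotation phases have unit modulus)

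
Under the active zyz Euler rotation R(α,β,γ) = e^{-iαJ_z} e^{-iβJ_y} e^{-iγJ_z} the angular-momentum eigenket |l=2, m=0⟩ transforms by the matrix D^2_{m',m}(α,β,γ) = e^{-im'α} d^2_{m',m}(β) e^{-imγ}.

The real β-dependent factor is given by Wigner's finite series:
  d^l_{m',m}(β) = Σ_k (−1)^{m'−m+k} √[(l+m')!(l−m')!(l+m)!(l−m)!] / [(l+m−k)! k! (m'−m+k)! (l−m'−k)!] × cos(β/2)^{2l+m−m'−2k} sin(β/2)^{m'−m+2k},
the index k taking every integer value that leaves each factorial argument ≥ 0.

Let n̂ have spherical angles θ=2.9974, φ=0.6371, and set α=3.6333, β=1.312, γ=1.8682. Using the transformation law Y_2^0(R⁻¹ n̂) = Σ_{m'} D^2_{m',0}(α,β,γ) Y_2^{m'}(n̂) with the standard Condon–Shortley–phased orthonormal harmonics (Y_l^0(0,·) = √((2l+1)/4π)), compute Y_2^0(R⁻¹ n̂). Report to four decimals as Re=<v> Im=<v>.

Re=-0.1710 Im=0.0000

Need the full column D^2_{m',0} for m'=−2..2 at α=3.6333, β=1.312, γ=1.8682.
cos(β/2)=0.792438, sin(β/2)=0.609952
d^2_{-2,0}: single k=2 term ⇒ +0.572266;  D = +0.317140+0.476351i
d^2_{-1,0}: k∈[1..2] ⇒ +0.743477 -0.440482 = +0.302995;  D = -0.267099-0.143054i
d^2_{0,0}: k∈[0..2] ⇒ +0.394332 -0.934506 +0.138415 = -0.401760;  D = -0.401760+0.000000i
d^2_{1,0}: k∈[0..1] ⇒ -0.743477 +0.440482 = -0.302995;  D = +0.267099-0.143054i
d^2_{2,0}: single k=0 term ⇒ +0.572266;  D = +0.317140-0.476351i
Y_2^{m'}(θ=2.9974,φ=0.6371) and Σ D·Y over m':
  (+0.3171+0.4764i)·(+0.0023-0.0076i)  (-0.2671-0.1431i)·(-0.0883+0.0654i)  (-0.4018+0.0000i)·(+0.6112+0.0000i)  (+0.2671-0.1431i)·(+0.0883+0.0654i)  (+0.3171-0.4764i)·(+0.0023+0.0076i)
Y_2^0(R⁻¹ n̂) = -0.170958+0.000000i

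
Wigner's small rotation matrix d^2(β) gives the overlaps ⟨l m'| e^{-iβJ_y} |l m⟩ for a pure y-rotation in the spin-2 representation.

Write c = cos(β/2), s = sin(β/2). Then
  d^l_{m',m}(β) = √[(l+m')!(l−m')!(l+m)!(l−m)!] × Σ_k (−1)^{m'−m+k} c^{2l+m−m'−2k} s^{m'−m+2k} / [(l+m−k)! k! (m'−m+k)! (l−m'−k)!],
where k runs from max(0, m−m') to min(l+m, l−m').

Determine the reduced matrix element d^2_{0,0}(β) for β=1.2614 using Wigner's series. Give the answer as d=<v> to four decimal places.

d=-0.3609

d^2_{0,0}(β=1.2614) via Wigner's sum:
c=cos(1.2614/2)=0.807615, s=sin(1.2614/2)=0.589710; N=√[2·2·2·2]=4.000000
The bounds max(0,m−m')=0 and min(l+m,l−m')=2 give 3 terms
  k=0: (−1)^0·4.0000/(4)·0.8076^4·0.5897^0 = +0.425419
  k=1: (−1)^1·4.0000/(1)·0.8076^2·0.5897^2 = -0.907290
  k=2: (−1)^2·4.0000/(4)·0.8076^0·0.5897^4 = +0.120936
d^2_{0,0}(1.2614) = +0.425419 -0.907290 +0.120936 = -0.360935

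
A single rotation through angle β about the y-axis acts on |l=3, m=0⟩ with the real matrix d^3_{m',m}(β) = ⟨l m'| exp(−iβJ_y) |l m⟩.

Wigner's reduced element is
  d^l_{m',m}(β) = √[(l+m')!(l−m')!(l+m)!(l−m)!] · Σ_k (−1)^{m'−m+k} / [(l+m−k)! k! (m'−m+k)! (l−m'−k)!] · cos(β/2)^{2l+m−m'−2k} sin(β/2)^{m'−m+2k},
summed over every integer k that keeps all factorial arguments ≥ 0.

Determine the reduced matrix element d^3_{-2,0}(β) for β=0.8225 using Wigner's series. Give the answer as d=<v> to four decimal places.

d^3_{-2,0}(β=0.8225) via Wigner's sum:
With c≡cos(β/2)=0.916622 and s≡sin(β/2)=0.399755, N=[1·120·6·6]^{1/2}=65.726707
k: max(0,(0)−(-2))=2 … min(3+(0),3−(-2))=3
  k=2: (−1)^0·65.7267/(12)·0.9166^4·0.3998^2 = +0.617889
  k=3: (−1)^1·65.7267/(12)·0.9166^2·0.3998^4 = -0.117522
d^3_{-2,0}(0.8225) = +0.617889 -0.117522 = +0.500367

d=0.5004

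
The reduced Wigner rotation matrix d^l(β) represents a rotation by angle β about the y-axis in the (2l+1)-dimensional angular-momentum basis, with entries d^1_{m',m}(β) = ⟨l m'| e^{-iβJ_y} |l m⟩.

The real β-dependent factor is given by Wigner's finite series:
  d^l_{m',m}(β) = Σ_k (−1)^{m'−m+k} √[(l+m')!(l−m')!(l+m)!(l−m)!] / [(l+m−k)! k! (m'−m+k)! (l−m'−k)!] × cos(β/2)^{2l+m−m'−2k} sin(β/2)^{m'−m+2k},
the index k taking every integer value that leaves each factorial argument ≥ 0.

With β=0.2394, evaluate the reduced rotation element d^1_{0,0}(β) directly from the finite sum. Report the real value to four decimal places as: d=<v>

d^1_{0,0}(β=0.2394) via Wigner's sum:
c=cos(0.2394/2)=0.992845, s=sin(0.2394/2)=0.119414; N=√[1·1·1·1]=1.000000
k∈{0,1} keeps every argument non-negative
  k=0: (−1)^0·1.0000/(1)·0.9928^2·0.1194^0 = +0.985740
  k=1: (−1)^1·1.0000/(1)·0.9928^0·0.1194^2 = -0.014260
d^1_{0,0}(0.2394) = +0.985740 -0.014260 = +0.971480

d=0.9715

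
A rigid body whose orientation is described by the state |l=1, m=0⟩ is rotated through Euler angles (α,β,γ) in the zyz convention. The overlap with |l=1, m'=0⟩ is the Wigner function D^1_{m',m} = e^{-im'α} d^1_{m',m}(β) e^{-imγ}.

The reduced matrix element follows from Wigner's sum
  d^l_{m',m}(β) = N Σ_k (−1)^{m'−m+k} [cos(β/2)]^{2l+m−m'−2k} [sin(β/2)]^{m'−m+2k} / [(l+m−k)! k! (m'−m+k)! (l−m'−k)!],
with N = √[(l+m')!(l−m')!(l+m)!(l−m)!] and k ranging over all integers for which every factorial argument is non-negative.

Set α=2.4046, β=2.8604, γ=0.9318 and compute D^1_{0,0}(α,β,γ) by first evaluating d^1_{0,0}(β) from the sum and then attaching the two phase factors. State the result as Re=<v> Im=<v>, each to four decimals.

Re=-0.9607 Im=0.0000

D^1_{0,0}(2.4046,2.8604,0.9318) = e^{-i·0·2.4046}·d^1_{0,0}(2.8604)·e^{-i·0·0.9318}. Compute d first:
c=cos(2.8604/2)=0.140134, s=sin(2.8604/2)=0.990133; N=√[1·1·1·1]=1.000000
The bounds max(0,m−m')=0 and min(l+m,l−m')=1 give 2 terms
  k=0: (−1)^0·1.0000/(1)·0.1401^2·0.9901^0 = +0.019637
  k=1: (−1)^1·1.0000/(1)·0.1401^0·0.9901^2 = -0.980363
d^1_{0,0}(2.8604) = +0.019637 -0.980363 = -0.960725
Attach z-rotation phases: D = e^{-i(0)(2.4046)}·(-0.960725)·e^{-i(0)(0.9318)} = -0.960725+0.000000i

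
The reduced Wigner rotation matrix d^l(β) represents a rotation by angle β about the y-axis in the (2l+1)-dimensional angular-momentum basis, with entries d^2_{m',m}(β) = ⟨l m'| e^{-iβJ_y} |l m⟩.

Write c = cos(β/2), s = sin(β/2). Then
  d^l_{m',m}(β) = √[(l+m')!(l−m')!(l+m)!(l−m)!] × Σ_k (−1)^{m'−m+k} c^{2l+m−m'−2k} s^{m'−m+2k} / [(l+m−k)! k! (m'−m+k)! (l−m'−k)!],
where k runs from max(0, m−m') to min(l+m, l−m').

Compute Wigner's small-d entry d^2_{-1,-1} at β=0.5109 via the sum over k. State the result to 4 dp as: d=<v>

d=0.6971

d^2_{-1,-1}(β=0.5109) via Wigner's sum:
c=cos(0.5109/2)=0.967550, s=sin(0.5109/2)=0.252681; N=√[1·6·1·6]=6.000000
k∈{0,1} keeps every argument non-negative
  k=0: (−1)^0·6.0000/(6)·0.9675^4·0.2527^0 = +0.876381
  k=1: (−1)^1·6.0000/(2)·0.9675^2·0.2527^2 = -0.179313
d^2_{-1,-1}(0.5109) = +0.876381 -0.179313 = +0.697068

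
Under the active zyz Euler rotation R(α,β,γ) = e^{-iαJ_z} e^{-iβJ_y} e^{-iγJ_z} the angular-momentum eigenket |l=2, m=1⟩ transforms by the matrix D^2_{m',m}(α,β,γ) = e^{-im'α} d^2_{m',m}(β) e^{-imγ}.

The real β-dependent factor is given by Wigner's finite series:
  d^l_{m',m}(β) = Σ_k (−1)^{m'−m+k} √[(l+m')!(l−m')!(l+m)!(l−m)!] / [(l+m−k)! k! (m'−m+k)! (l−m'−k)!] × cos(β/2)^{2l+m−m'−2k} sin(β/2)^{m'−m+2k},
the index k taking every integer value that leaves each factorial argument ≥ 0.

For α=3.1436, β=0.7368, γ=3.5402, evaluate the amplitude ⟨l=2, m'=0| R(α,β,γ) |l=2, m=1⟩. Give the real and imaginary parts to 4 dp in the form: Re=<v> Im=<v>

Re=-0.5617 Im=0.2366

D^2_{0,1}(3.1436,0.7368,3.5402) = e^{-i·0·3.1436}·d^2_{0,1}(0.7368)·e^{-i·1·3.5402}. Compute d first:
Half-angle: c=0.932905, s=0.360123. N=√(2·2·6·1)=4.898979
The bounds max(0,m−m')=1 and min(l+m,l−m')=2 give 2 terms
  k=1: (−1)^0·4.8990/(2)·0.9329^3·0.3601^1 = +0.716207
  k=2: (−1)^1·4.8990/(2)·0.9329^1·0.3601^3 = -0.106725
d^2_{0,1}(0.7368) = +0.716207 -0.106725 = +0.609482
D = (+1.000000+0.000000i)·(+0.609482)·(-0.921602+0.388135i) = -0.561700+0.236561i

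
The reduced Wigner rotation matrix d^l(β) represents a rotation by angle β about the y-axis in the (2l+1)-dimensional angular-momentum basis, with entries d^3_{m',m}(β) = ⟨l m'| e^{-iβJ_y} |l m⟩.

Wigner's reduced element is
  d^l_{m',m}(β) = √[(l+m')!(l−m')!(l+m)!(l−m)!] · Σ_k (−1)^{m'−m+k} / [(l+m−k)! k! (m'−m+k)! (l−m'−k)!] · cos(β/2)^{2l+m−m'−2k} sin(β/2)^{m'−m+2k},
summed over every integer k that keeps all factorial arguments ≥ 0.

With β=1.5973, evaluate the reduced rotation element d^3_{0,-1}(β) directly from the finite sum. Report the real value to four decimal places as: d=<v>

d=0.4313

d^3_{0,-1}(β=1.5973) via Wigner's sum:
With c≡cos(β/2)=0.697675 and s≡sin(β/2)=0.716415, N=[6·6·2·24]^{1/2}=41.569219
k∈{0,1,2} keeps every argument non-negative
  k=0: (−1)^1·41.5692/(12)·0.6977^5·0.7164^1 = -0.410223
  k=1: (−1)^2·41.5692/(4)·0.6977^3·0.7164^3 = +1.297670
  k=2: (−1)^3·41.5692/(12)·0.6977^1·0.7164^5 = -0.456107
d^3_{0,-1}(1.5973) = -0.410223 +1.297670 -0.456107 = +0.431341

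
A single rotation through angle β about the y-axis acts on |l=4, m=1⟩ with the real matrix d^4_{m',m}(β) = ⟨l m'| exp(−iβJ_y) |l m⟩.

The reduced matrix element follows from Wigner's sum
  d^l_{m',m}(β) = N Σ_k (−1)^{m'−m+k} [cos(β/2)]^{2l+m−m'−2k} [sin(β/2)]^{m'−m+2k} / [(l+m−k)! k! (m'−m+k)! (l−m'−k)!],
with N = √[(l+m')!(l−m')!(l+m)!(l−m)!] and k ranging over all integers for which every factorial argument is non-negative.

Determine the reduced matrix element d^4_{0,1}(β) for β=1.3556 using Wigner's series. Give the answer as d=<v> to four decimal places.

d^4_{0,1}(β=1.3556) via Wigner's sum:
c=cos(1.3556/2)=0.778954, s=sin(1.3556/2)=0.627081; N=√[24·24·120·6]=643.987578
k: max(0,(1)−(0))=1 … min(4+(1),4−(0))=4
  k=1: (−1)^0·643.9876/(144)·0.7790^7·0.6271^1 = +0.488002
  k=2: (−1)^1·643.9876/(24)·0.7790^5·0.6271^3 = -1.897564
  k=3: (−1)^2·643.9876/(24)·0.7790^3·0.6271^5 = +1.229758
  k=4: (−1)^3·643.9876/(144)·0.7790^1·0.6271^7 = -0.132829
d^4_{0,1}(1.3556) = +0.488002 -1.897564 +1.229758 -0.132829 = -0.312632

d=-0.3126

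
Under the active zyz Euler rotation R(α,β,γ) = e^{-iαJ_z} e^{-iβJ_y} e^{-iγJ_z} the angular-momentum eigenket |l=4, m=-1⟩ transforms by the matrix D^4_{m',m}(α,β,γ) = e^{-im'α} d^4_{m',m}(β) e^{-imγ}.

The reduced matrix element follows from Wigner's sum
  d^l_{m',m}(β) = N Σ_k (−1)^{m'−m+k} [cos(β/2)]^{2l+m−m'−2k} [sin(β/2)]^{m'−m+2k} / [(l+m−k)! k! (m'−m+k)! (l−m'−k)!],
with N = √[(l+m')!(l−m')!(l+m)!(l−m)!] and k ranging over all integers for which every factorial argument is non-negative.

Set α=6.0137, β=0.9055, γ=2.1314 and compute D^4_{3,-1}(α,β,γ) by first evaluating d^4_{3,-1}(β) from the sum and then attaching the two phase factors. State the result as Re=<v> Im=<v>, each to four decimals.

Re=-0.2663 Im=0.0545

First d^4_{3,-1}(β=0.9055), then the phase factors e^{-i(3)α} and e^{-i(-1)γ}:
Half-angle: c=0.899248, s=0.437440. N=√(5040·1·6·120)=1904.940944
The bounds max(0,m−m')=0 and min(l+m,l−m')=1 give 2 terms
  k=0: (−1)^4·1904.9409/(144)·0.8992^4·0.4374^4 = +0.316746
  k=1: (−1)^5·1904.9409/(240)·0.8992^2·0.4374^6 = -0.044972
d^4_{3,-1}(0.9055) = +0.316746 -0.044972 = +0.271774
Phases: e^{-i·(3)·6.0137}=+0.690616+0.723222i, e^{-i·(-1)·2.1314}=-0.531698+0.846934i ⇒ D=-0.266262+0.054456i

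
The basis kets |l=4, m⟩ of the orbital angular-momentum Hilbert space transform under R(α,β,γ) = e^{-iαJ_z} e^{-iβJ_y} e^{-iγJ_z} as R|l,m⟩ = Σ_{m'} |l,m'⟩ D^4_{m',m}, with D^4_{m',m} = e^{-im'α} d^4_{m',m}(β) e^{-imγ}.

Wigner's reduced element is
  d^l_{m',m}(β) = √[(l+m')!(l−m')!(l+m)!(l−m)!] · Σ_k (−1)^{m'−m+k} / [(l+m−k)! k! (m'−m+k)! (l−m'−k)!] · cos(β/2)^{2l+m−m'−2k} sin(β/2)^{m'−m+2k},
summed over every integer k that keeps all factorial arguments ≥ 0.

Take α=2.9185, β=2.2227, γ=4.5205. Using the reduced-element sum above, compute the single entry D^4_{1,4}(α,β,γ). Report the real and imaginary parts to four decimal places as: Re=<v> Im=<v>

Re=-0.0507 Im=-0.0773

First d^4_{1,4}(β=2.2227), then the phase factors e^{-i(1)α} and e^{-i(4)γ}:
c=cos(2.2227/2)=0.443452, s=sin(2.2227/2)=0.896298; N=√[120·6·40320·1]=5387.986637
The bounds max(0,m−m')=3 and min(l+m,l−m')=3 give 1 term
  k=3: (−1)^0·5387.9866/(720)·0.4435^5·0.8963^3 = +0.092403
d^4_{1,4}(2.2227) = +0.092403
Phases: e^{-i·(1)·2.9185}=-0.975218-0.221247i, e^{-i·(4)·4.5205}=+0.719610+0.694379i ⇒ D=-0.050650-0.077284i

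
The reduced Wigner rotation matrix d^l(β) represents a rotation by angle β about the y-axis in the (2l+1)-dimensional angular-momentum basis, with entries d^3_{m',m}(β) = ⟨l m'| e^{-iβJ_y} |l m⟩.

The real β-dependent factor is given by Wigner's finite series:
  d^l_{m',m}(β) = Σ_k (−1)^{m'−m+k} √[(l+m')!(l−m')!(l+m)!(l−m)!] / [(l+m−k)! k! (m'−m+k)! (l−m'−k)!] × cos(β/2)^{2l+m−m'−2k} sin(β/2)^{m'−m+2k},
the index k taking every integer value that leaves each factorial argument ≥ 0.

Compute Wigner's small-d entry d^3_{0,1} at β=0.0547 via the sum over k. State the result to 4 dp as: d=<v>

d^3_{0,1}(β=0.0547) via Wigner's sum:
c=cos(0.0547/2)=0.999626, s=sin(0.0547/2)=0.027347; N=√[6·6·24·2]=41.569219
The bounds max(0,m−m')=1 and min(l+m,l−m')=3 give 3 terms
  k=1: (−1)^0·41.5692/(12)·0.9996^5·0.0273^1 = +0.094554
  k=2: (−1)^1·41.5692/(4)·0.9996^3·0.0273^3 = -0.000212
  k=3: (−1)^2·41.5692/(12)·0.9996^1·0.0273^5 = +0.000000
d^3_{0,1}(0.0547) = +0.094554 -0.000212 +0.000000 = +0.094342

d=0.0943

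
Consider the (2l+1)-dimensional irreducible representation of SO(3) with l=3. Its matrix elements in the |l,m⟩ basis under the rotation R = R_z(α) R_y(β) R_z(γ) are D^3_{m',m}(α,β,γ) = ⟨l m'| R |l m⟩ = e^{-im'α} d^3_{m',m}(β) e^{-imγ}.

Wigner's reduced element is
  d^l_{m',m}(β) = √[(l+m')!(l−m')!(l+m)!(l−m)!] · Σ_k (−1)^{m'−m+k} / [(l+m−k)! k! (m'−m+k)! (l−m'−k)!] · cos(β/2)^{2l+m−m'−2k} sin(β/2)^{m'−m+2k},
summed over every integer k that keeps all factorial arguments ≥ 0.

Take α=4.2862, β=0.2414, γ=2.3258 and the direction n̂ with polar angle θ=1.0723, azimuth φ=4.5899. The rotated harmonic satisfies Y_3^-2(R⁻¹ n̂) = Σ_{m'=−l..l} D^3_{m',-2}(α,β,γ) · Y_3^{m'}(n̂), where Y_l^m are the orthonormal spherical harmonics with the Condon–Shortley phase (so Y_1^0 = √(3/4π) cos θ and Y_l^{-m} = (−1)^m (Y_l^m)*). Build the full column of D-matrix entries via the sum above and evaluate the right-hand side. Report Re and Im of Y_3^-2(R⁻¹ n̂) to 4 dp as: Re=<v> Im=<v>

Re=-0.2665 Im=-0.2698

Need the full column D^3_{m',-2} for m'=−3..3 at α=4.2862, β=0.2414, γ=2.3258.
cos(β/2)=0.992725, sin(β/2)=0.120407
d^3_{-3,-2}: single k=1 term ⇒ +0.284362;  D = +0.065227-0.276780i
d^3_{-2,-2}: k∈[0..1] ⇒ +0.957134 -0.070403 = +0.886731;  D = +0.701798+0.542008i
d^3_{-1,-2}: k∈[0..1] ⇒ -0.367110 +0.010801 = -0.356309;  D = +0.314888-0.166737i
d^3_{0,-2}: k∈[0..1] ⇒ +0.077122 -0.001135 = +0.075988;  D = -0.004616-0.075847i
d^3_{1,-2}: k∈[0..1] ⇒ -0.010801 +0.000079 = -0.010722;  D = -0.010014-0.003831i
d^3_{2,-2}: k∈[0..1] ⇒ +0.001036 -0.000003 = +0.001033;  D = -0.000735+0.000726i
d^3_{3,-2}: single k=0 term ⇒ -0.000062;  D = +0.000021+0.000058i
Y_3^{m'}(θ=1.0723,φ=4.5899) and Σ D·Y over m':
  (+0.0652-0.2768i)·(+0.1016-0.2638i)  (+0.7018+0.5420i)·(-0.3657-0.0914i)  (+0.3149-0.1667i)·(-0.0050+0.0403i)  (-0.0046-0.0758i)·(-0.3313+0.0000i)  (-0.0100-0.0038i)·(+0.0050+0.0403i)  (-0.0007+0.0007i)·(-0.3657+0.0914i)  (+0.0000+0.0001i)·(-0.1016-0.2638i)
Y_3^-2(R⁻¹ n̂) = -0.266470-0.269800i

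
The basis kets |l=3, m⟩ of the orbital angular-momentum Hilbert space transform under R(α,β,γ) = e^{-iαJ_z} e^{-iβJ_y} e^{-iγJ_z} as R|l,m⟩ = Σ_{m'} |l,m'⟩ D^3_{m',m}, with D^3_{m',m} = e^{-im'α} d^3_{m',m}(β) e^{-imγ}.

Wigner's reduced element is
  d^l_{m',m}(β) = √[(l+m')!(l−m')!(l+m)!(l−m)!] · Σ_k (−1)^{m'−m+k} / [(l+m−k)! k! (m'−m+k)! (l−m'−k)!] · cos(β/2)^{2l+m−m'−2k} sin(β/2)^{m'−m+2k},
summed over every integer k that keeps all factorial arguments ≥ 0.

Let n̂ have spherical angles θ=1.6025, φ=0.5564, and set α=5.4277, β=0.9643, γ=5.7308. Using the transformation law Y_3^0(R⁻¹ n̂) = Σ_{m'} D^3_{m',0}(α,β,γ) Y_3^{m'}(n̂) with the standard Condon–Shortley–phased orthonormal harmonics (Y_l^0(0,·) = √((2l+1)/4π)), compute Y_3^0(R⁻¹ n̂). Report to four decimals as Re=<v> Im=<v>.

Need the full column D^3_{m',0} for m'=−3..3 at α=5.4277, β=0.9643, γ=5.7308.
cos(β/2)=0.886000, sin(β/2)=0.463685
d^3_{-3,0}: single k=3 term ⇒ +0.310089;  D = -0.260201-0.168673i
d^3_{-2,0}: k∈[2..3] ⇒ +0.725675 -0.198756 = +0.526918;  D = -0.073619-0.521750i
d^3_{-1,0}: k∈[1..3] ⇒ +0.876966 -0.720581 +0.065787 = +0.222172;  D = +0.145712-0.167715i
d^3_{0,0}: k∈[0..3] ⇒ +0.483729 -1.192405 +0.326590 -0.009939 = -0.392025;  D = -0.392025+0.000000i
d^3_{1,0}: k∈[0..2] ⇒ -0.876966 +0.720581 -0.065787 = -0.222172;  D = -0.145712-0.167715i
d^3_{2,0}: k∈[0..1] ⇒ +0.725675 -0.198756 = +0.526918;  D = -0.073619+0.521750i
d^3_{3,0}: single k=0 term ⇒ -0.310089;  D = +0.260201-0.168673i
Y_3^{m'}(θ=1.6025,φ=0.5564) and Σ D·Y over m':
  (-0.2602-0.1687i)·(-0.0409-0.4146i)  (-0.0736-0.5218i)·(-0.0143+0.0290i)  (+0.1457-0.1677i)·(-0.2729+0.1697i)  (-0.3920+0.0000i)·(+0.0354+0.0000i)  (-0.1457-0.1677i)·(+0.2729+0.1697i)  (-0.0736+0.5218i)·(-0.0143-0.0290i)  (+0.2602-0.1687i)·(+0.0409-0.4146i)
Y_3^0(R⁻¹ n̂) = -0.122648+0.000000i

Re=-0.1226 Im=0.0000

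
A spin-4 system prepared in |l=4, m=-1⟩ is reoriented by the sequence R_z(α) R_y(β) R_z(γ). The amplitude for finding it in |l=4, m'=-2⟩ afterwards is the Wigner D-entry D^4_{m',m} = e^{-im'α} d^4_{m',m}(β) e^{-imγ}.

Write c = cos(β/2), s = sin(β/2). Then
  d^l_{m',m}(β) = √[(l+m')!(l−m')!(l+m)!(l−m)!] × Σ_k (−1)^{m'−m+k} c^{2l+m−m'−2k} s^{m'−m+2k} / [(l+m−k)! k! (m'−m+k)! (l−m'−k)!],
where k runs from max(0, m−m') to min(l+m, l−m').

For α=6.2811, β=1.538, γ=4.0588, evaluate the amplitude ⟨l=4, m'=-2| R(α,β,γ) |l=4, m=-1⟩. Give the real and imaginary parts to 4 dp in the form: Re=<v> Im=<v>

D^4_{-2,-1}(6.2811,1.538,4.0588) = e^{-i·-2·6.2811}·d^4_{-2,-1}(1.538)·e^{-i·-1·4.0588}. Compute d first:
c=cos(1.538/2)=0.718606, s=sin(1.538/2)=0.695417; N=√[2·720·6·120]=1018.233765
The bounds max(0,m−m')=1 and min(l+m,l−m')=3 give 3 terms
  k=1: (−1)^0·1018.2338/(240)·0.7186^7·0.6954^1 = +0.291957
  k=2: (−1)^1·1018.2338/(48)·0.7186^5·0.6954^3 = -1.367092
  k=3: (−1)^2·1018.2338/(72)·0.7186^3·0.6954^5 = +0.853522
d^4_{-2,-1}(1.538) = +0.291957 -1.367092 +0.853522 = -0.221612
Phases: e^{-i·(-2)·6.2811}=+0.999991-0.004171i, e^{-i·(-1)·4.0588}=-0.608040-0.793907i ⇒ D=+0.135482+0.175376i

Re=0.1355 Im=0.1754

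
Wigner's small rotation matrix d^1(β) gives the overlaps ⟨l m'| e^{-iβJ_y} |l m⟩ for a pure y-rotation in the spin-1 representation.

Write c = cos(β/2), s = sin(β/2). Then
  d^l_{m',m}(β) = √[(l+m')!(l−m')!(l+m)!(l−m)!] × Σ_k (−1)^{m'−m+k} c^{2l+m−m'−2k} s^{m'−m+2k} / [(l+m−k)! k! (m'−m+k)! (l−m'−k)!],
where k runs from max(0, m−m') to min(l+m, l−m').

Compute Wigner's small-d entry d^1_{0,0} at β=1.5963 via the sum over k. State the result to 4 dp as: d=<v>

d=-0.0255

d^1_{0,0}(β=1.5963) via Wigner's sum:
c=cos(1.5963/2)=0.698033, s=sin(1.5963/2)=0.716066; N=√[1·1·1·1]=1.000000
k: max(0,(0)−(0))=0 … min(1+(0),1−(0))=1
  k=0: (−1)^0·1.0000/(1)·0.6980^2·0.7161^0 = +0.487250
  k=1: (−1)^1·1.0000/(1)·0.6980^0·0.7161^2 = -0.512750
d^1_{0,0}(1.5963) = +0.487250 -0.512750 = -0.025501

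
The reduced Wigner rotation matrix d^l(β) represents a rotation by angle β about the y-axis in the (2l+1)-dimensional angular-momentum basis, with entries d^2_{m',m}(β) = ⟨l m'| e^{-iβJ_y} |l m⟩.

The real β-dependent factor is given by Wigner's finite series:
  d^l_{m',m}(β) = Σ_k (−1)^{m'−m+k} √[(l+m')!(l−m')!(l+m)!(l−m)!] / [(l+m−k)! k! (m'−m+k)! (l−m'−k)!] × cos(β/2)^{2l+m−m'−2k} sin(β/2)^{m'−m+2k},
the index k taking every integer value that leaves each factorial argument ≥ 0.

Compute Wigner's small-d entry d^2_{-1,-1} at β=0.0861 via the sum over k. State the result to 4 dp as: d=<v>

d^2_{-1,-1}(β=0.0861) via Wigner's sum:
Half-angle: c=0.999073, s=0.043037. N=√(1·6·1·6)=6.000000
k: max(0,(-1)−(-1))=0 … min(2+(-1),2−(-1))=1
  k=0: (−1)^0·6.0000/(6)·0.9991^4·0.0430^0 = +0.996299
  k=1: (−1)^1·6.0000/(2)·0.9991^2·0.0430^2 = -0.005546
d^2_{-1,-1}(0.0861) = +0.996299 -0.005546 = +0.990753

d=0.9908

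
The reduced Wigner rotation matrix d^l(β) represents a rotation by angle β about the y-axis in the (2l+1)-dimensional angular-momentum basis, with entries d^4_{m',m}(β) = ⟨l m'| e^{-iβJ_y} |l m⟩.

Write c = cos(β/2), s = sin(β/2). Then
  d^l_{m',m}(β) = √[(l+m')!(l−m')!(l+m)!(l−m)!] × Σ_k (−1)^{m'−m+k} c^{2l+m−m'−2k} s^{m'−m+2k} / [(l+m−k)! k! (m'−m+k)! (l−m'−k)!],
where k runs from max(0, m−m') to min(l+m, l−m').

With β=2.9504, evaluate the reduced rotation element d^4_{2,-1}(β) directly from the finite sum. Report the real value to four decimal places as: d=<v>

d=-0.3743

d^4_{2,-1}(β=2.9504) via Wigner's sum:
c=cos(2.9504/2)=0.095451, s=sin(2.9504/2)=0.995434; N=√[720·2·6·120]=1018.233765
k: max(0,(-1)−(2))=0 … min(4+(-1),4−(2))=2
  k=0: (−1)^3·1018.2338/(72)·0.0955^5·0.9954^3 = -0.000111
  k=1: (−1)^4·1018.2338/(48)·0.0955^3·0.9954^5 = +0.018030
  k=2: (−1)^5·1018.2338/(240)·0.0955^1·0.9954^7 = -0.392196
d^4_{2,-1}(2.9504) = -0.000111 +0.018030 -0.392196 = -0.374276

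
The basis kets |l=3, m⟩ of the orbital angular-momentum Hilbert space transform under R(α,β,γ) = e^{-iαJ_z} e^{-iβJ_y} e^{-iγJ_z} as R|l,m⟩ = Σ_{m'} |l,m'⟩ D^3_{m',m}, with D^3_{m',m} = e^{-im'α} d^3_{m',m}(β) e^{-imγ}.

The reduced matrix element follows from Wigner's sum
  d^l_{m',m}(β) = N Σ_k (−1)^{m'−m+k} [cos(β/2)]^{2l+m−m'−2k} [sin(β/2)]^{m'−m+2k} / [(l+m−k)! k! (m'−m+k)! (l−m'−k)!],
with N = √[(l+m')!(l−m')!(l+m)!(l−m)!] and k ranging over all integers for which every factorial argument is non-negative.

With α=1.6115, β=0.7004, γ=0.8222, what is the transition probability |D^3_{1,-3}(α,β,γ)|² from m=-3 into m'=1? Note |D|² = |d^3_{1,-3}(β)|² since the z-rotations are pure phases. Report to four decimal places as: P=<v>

P=0.0022

First d^3_{1,-3}(β=0.7004), then the phase factors e^{-i(1)α} and e^{-i(-3)γ}:
With c≡cos(β/2)=0.939304 and s≡sin(β/2)=0.343086, N=[24·2·1·720]^{1/2}=185.903201
Admissible k: 0..0 (factorial args all ≥0)
  k=0: (−1)^4·185.9032/(48)·0.9393^2·0.3431^4 = +0.047344
d^3_{1,-3}(0.7004) = +0.047344
|D^3_{1,-3}|² = |d^3_{1,-3}(β)|² = (+0.047344)² = 0.002241 (the z-rotation phases have unit modulus)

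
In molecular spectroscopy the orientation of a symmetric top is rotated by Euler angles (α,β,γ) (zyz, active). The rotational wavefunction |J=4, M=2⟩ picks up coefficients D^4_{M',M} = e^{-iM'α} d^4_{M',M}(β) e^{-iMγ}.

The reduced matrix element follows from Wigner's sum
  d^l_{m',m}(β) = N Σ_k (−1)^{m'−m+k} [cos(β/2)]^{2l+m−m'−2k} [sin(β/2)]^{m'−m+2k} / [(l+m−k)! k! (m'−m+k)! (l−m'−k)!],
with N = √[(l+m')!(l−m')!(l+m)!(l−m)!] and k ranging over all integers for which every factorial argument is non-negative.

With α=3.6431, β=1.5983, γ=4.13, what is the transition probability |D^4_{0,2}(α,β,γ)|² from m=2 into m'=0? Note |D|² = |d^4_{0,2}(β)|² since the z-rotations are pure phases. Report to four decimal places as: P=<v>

Split into d^4_{0,2}(β=1.5983) × two z-phases.
With c≡cos(β/2)=0.697316 and s≡sin(β/2)=0.716764, N=[24·24·720·2]^{1/2}=910.735966
k: max(0,(2)−(0))=2 … min(4+(2),4−(0))=4
  k=2: (−1)^0·910.7360/(96)·0.6973^6·0.7168^2 = +0.560340
  k=3: (−1)^1·910.7360/(36)·0.6973^4·0.7168^4 = -1.578748
  k=4: (−1)^2·910.7360/(96)·0.6973^2·0.7168^6 = +0.625513
d^4_{0,2}(1.5983) = +0.560340 -1.578748 +0.625513 = -0.392895
|D^4_{0,2}|² = |d^4_{0,2}(β)|² = (-0.392895)² = 0.154366 (the z-rotation phases have unit modulus)

P=0.1544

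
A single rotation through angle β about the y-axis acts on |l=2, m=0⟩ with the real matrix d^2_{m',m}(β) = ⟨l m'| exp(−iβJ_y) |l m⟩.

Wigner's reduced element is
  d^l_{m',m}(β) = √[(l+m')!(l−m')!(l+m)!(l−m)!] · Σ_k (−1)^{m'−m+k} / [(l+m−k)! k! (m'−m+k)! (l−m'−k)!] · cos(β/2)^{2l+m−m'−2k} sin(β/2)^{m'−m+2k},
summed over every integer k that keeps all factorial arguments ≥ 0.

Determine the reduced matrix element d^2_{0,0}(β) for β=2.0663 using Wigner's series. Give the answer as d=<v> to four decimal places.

d^2_{0,0}(β=2.0663) via Wigner's sum:
With c≡cos(β/2)=0.512116 and s≡sin(β/2)=0.858916, N=[2·2·2·2]^{1/2}=4.000000
Admissible k: 0..2 (factorial args all ≥0)
  k=0: (−1)^0·4.0000/(4)·0.5121^4·0.8589^0 = +0.068782
  k=1: (−1)^1·4.0000/(1)·0.5121^2·0.8589^2 = -0.773924
  k=2: (−1)^2·4.0000/(4)·0.5121^0·0.8589^4 = +0.544256
d^2_{0,0}(2.0663) = +0.068782 -0.773924 +0.544256 = -0.160886

d=-0.1609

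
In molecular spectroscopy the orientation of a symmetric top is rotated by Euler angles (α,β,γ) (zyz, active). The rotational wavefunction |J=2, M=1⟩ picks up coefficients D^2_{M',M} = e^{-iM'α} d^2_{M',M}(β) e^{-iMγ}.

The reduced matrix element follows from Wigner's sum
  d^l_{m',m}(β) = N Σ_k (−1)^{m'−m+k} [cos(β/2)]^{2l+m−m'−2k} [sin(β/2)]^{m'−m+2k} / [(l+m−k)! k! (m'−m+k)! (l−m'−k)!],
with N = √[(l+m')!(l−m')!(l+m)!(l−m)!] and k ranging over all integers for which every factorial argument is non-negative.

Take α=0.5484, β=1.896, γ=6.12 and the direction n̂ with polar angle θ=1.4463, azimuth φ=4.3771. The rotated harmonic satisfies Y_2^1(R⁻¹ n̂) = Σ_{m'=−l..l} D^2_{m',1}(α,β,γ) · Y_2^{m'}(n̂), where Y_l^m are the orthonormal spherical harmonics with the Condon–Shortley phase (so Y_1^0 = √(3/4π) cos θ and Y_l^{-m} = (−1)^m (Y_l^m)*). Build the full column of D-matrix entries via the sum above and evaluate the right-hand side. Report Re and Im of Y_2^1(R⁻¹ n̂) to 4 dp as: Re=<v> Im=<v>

Need the full column D^2_{m',1} for m'=−2..2 at α=0.5484, β=1.896, γ=6.12.
cos(β/2)=0.583309, sin(β/2)=0.812251
d^2_{-2,1}: single k=3 term ⇒ +0.625170;  D = +0.191196+0.595216i
d^2_{-1,1}: k∈[2..3] ⇒ +0.673439 -0.435271 = +0.238168;  D = +0.180371+0.155532i
d^2_{0,1}: k∈[1..2] ⇒ +0.394876 -0.765674 = -0.370798;  D = -0.365872-0.060241i
d^2_{1,1}: k∈[0..1] ⇒ +0.115769 -0.673439 = -0.557670;  D = -0.516802+0.209549i
d^2_{2,1}: single k=0 term ⇒ -0.322415;  D = -0.191815+0.259149i
Y_2^{m'}(θ=1.4463,φ=4.3771) and Σ D·Y over m':
  (+0.1912+0.5952i)·(-0.2980-0.2363i)  (+0.1804+0.1555i)·(-0.0313+0.0899i)  (-0.3659-0.0602i)·(-0.3008+0.0000i)  (-0.5168+0.2095i)·(+0.0313+0.0899i)  (-0.1918+0.2591i)·(-0.2980+0.2363i)
Y_2^1(R⁻¹ n̂) = +0.135014-0.355523i

Re=0.1350 Im=-0.3555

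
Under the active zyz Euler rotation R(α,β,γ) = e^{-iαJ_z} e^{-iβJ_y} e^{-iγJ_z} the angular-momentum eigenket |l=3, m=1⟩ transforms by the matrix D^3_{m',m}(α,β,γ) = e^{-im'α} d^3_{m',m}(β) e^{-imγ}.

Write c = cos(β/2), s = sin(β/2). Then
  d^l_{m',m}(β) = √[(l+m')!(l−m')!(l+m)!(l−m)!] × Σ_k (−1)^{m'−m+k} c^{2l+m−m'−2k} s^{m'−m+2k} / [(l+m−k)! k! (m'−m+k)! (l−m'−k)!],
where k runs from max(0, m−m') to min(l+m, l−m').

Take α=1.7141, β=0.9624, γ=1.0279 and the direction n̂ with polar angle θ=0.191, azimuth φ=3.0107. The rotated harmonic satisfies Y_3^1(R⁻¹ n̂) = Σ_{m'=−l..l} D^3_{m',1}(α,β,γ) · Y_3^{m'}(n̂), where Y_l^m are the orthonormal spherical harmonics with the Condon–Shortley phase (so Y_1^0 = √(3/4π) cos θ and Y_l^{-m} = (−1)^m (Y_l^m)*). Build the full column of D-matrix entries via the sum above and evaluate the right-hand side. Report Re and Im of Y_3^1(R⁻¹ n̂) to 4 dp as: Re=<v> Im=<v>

Need the full column D^3_{m',1} for m'=−3..3 at α=1.7141, β=0.9624, γ=1.0279.
cos(β/2)=0.886440, sin(β/2)=0.462843
d^3_{-3,1}: single k=4 term ⇒ +0.139663;  D = -0.078627-0.115427i
d^3_{-2,1}: k∈[3..4] ⇒ +0.436797 -0.059541 = +0.377256;  D = -0.278263+0.254739i
d^3_{-1,1}: k∈[2..4] ⇒ +0.793628 -0.288486 +0.009831 = +0.514973;  D = +0.398414+0.326288i
d^3_{0,1}: k∈[1..3] ⇒ +0.877550 -0.717731 +0.065224 = +0.225043;  D = +0.116261-0.192685i
d^3_{1,1}: k∈[0..2] ⇒ +0.485173 -1.058170 +0.216364 = -0.356633;  D = +0.328537+0.138746i
d^3_{2,1}: k∈[0..1] ⇒ -0.801089 +0.436797 = -0.364292;  D = +0.092345-0.352393i
d^3_{3,1}: single k=0 term ⇒ +0.512284;  D = +0.509018+0.057758i
Y_3^{m'}(θ=0.191,φ=3.0107) and Σ D·Y over m':
  (-0.0786-0.1154i)·(-0.0026-0.0011i)  (-0.2783+0.2547i)·(+0.0349+0.0094i)  (+0.3984+0.3263i)·(-0.2324-0.0306i)  (+0.1163-0.1927i)·(+0.6668+0.0000i)  (+0.3285+0.1387i)·(+0.2324-0.0306i)  (+0.0923-0.3524i)·(+0.0349-0.0094i)  (+0.5090+0.0578i)·(+0.0026-0.0011i)
Y_3^1(R⁻¹ n̂) = +0.064817-0.201179i

Re=0.0648 Im=-0.2012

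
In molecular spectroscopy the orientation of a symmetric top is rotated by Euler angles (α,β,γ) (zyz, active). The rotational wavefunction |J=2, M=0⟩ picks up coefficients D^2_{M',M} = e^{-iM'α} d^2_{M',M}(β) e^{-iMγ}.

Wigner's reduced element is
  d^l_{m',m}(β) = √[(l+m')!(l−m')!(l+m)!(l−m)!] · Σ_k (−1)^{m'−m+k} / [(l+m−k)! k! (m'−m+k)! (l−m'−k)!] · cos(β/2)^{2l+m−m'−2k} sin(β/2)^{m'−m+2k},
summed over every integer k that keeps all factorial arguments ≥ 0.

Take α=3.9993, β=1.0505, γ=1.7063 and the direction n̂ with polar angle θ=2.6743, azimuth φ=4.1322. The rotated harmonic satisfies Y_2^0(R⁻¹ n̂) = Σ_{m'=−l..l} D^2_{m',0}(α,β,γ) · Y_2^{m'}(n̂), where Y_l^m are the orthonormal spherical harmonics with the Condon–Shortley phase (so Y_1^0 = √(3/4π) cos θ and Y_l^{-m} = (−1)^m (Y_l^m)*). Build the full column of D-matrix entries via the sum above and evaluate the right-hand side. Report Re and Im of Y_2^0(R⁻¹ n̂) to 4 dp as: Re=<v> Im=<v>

Need the full column D^2_{m',0} for m'=−2..2 at α=3.9993, β=1.0505, γ=1.7063.
cos(β/2)=0.865199, sin(β/2)=0.501429
d^2_{-2,0}: single k=2 term ⇒ +0.461027;  D = -0.066441+0.456215i
d^2_{-1,0}: k∈[1..2] ⇒ +0.795486 -0.267190 = +0.528296;  D = -0.345597-0.399574i
d^2_{0,0}: k∈[0..2] ⇒ +0.560355 -0.752855 +0.063218 = -0.129282;  D = -0.129282+0.000000i
d^2_{1,0}: k∈[0..1] ⇒ -0.795486 +0.267190 = -0.528296;  D = +0.345597-0.399574i
d^2_{2,0}: single k=0 term ⇒ +0.461027;  D = -0.066441-0.456215i
Y_2^{m'}(θ=2.6743,φ=4.1322) and Σ D·Y over m':
  (-0.0664+0.4562i)·(-0.0313-0.0719i)  (-0.3456-0.3996i)·(+0.1703-0.2599i)  (-0.1293+0.0000i)·(+0.4388+0.0000i)  (+0.3456-0.3996i)·(-0.1703-0.2599i)  (-0.0664-0.4562i)·(-0.0313+0.0719i)
Y_2^0(R⁻¹ n̂) = -0.312379+0.000000i

Re=-0.3124 Im=0.0000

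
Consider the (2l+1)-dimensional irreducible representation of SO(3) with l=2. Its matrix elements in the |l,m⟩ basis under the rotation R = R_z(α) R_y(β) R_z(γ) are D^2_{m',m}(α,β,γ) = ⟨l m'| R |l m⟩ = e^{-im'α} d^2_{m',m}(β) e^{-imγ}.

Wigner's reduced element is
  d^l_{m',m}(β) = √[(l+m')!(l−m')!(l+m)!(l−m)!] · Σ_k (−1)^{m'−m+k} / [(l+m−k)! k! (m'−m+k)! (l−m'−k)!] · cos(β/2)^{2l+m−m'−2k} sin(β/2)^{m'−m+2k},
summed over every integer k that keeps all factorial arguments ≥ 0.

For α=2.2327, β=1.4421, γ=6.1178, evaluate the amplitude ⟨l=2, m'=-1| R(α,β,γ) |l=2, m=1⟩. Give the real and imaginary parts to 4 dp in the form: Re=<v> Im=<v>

D^2_{-1,1}(2.2327,1.4421,6.1178) = e^{-i·-1·2.2327}·d^2_{-1,1}(1.4421)·e^{-i·1·6.1178}. Compute d first:
c=cos(1.4421/2)=0.751113, s=sin(1.4421/2)=0.660174; N=√[1·6·6·1]=6.000000
The bounds max(0,m−m')=2 and min(l+m,l−m')=3 give 2 terms
  k=2: (−1)^0·6.0000/(2)·0.7511^2·0.6602^2 = +0.737646
  k=3: (−1)^1·6.0000/(6)·0.7511^0·0.6602^4 = -0.189947
d^2_{-1,1}(1.4421) = +0.737646 -0.189947 = +0.547699
D = (-0.614620+0.788824i)·(+0.547699)·(+0.986355+0.164632i) = -0.403161+0.370723i

Re=-0.4032 Im=0.3707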